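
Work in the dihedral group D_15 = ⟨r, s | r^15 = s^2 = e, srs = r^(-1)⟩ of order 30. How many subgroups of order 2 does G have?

|G| = 30 and 2 | 30, so subgroups of order 2 are possible by Lagrange.
The subgroups of order 2 are: {e, r^10s}; {e, r^11s}; {e, r^12s}; {e, r^13s}; … (15 in all).
So G has 15 subgroups of order 2.

15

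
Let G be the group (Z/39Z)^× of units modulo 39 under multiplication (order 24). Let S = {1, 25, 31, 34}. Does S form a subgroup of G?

Yes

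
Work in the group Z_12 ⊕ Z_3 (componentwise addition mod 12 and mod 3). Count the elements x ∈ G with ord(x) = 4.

2

An element (a,b) has order lcm(ord(a), ord(b)); count pairs with lcm equal to 4.
Enumerating gives 2 such elements.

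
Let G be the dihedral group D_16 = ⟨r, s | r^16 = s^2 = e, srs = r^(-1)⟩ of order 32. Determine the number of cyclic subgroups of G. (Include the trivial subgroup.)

21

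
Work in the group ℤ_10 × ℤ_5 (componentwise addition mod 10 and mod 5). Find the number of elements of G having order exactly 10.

24

An element (a,b) has order lcm(ord(a), ord(b)); count pairs with lcm equal to 10.
Enumerating gives 24 such elements.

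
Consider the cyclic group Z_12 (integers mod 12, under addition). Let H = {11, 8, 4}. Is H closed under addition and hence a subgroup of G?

No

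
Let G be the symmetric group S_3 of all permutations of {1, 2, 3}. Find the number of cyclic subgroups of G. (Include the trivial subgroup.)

A cyclic subgroup of order d is generated by each of its φ(d) elements of order d, so the cyclic subgroups of order d number (#elements of order d)/φ(d).
Cyclic subgroups by order — order 1: 1; order 2: 3; order 3: 1.
Total: 5.

5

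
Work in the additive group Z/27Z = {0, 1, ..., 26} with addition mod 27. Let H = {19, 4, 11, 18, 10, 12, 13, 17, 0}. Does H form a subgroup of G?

4 ∈ H but its inverse 23 ∉ H, so H is not a subgroup.

No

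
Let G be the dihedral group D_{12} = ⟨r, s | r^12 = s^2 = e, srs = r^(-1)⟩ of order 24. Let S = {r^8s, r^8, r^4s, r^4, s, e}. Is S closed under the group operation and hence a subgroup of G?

Yes

|S| = 6 divides |G| = 24, consistent with Lagrange.
S contains the identity, every element's inverse is in S, and S is closed under ·: it is a subgroup.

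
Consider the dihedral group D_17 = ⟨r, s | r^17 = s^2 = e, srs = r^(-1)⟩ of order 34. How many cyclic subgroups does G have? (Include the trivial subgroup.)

19

Group the elements of G by the cyclic subgroup they generate; each cyclic subgroup of order d accounts for φ(d) elements.
Cyclic subgroups by order — order 1: 1; order 2: 17; order 17: 1.
Total: 19.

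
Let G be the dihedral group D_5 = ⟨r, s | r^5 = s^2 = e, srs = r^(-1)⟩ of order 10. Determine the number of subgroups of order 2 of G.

|G| = 10 and 2 | 10, so subgroups of order 2 are possible by Lagrange.
The subgroups of order 2 are: {e, r^2s}; {e, r^3s}; {e, r^4s}; {e, rs}; … (5 in all).
So G has 5 subgroups of order 2.

5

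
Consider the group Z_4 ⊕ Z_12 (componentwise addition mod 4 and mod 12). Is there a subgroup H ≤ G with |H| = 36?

No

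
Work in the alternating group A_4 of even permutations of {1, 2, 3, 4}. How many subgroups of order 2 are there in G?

3

|G| = 12 and 2 | 12, so subgroups of order 2 are possible by Lagrange.
The subgroups of order 2 are: {e, (1 2)(3 4)}; {e, (1 3)(2 4)}; {e, (1 4)(2 3)}.
So G has 3 subgroups of order 2.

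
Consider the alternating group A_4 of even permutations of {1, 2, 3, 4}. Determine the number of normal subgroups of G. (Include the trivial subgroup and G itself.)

3

G has 10 subgroups. Checking conjugation-invariance by order — order 1: 1/1 normal; order 2: 0/3 normal; order 3: 0/4 normal; order 4: 1/1 normal; order 12: 1/1 normal.
Total normal subgroups: 3.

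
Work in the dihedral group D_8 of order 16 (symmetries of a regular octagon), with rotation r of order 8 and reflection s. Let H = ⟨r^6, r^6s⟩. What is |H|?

8

|⟨r^6⟩| = 4 and |⟨r^6s⟩| = 2, so |H| is a multiple of lcm(4, 2) = 4 and divides |G| = 16.
Closing under the operation: H = {e, r^2, r^4, r^6, s, r^2s, r^4s, r^6s}, so |H| = 8.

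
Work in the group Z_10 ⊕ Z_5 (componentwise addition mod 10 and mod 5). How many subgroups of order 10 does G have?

|G| = 50 and 10 | 50, so subgroups of order 10 are possible by Lagrange.
The subgroups of order 10 are: {(0,0), (0,1), (0,2), (0,3), (0,4), (5,0), (5,1), (5,2), (5,3), (5,4)}; {(0,0), (1,0), (2,0), (3,0), (4,0), (5,0), (6,0), (7,0), (8,0), (9,0)}; {(0,0), (1,1), (2,2), (3,3), (4,4), (5,0), (6,1), (7,2), (8,3), (9,4)}; {(0,0), (1,2), (2,4), (3,1), (4,3), (5,0), (6,2), (7,4), (8,1), (9,3)}; … (6 in all).
So G has 6 subgroups of order 10.

6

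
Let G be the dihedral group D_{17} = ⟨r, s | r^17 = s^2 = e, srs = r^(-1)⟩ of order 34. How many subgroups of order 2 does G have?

17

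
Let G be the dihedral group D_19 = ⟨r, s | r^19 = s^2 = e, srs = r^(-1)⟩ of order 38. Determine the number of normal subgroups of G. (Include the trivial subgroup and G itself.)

3

G has 22 subgroups. Checking conjugation-invariance by order — order 1: 1/1 normal; order 2: 0/19 normal; order 19: 1/1 normal; order 38: 1/1 normal.
Total normal subgroups: 3.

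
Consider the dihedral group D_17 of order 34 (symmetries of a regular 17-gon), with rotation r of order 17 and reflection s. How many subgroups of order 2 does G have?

|G| = 34 and 2 | 34, so subgroups of order 2 are possible by Lagrange.
The subgroups of order 2 are: {e, r^10s}; {e, r^11s}; {e, r^12s}; {e, r^13s}; … (17 in all).
So G has 17 subgroups of order 2.

17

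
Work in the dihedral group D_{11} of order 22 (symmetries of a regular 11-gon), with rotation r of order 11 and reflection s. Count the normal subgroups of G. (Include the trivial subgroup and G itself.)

G has 14 subgroups. Checking conjugation-invariance by order — order 1: 1/1 normal; order 2: 0/11 normal; order 11: 1/1 normal; order 22: 1/1 normal.
Total normal subgroups: 3.

3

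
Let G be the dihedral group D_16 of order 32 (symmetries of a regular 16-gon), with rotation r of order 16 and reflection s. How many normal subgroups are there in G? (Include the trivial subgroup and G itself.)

8

G has 36 subgroups. Checking conjugation-invariance by order — order 1: 1/1 normal; order 2: 1/17 normal; order 4: 1/9 normal; order 8: 1/5 normal; order 16: 3/3 normal; order 32: 1/1 normal.
Total normal subgroups: 8.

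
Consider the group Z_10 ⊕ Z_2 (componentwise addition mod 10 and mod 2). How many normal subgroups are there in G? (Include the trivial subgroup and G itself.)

G is abelian, so every subgroup is normal.
G has 10 subgroups in total, hence 10 normal subgroups.

10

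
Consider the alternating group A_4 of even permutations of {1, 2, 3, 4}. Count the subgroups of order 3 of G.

|G| = 12 and 3 | 12, so subgroups of order 3 are possible by Lagrange.
The subgroups of order 3 are: {e, (1 2 3), (1 3 2)}; {e, (1 2 4), (1 4 2)}; {e, (1 3 4), (1 4 3)}; {e, (2 3 4), (2 4 3)}.
So G has 4 subgroups of order 3.

4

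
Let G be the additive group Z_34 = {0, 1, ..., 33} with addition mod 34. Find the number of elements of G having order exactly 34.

In a cyclic group of order 34, the number of elements of order d (for d | 34) is φ(d).
φ(34) = 16.

16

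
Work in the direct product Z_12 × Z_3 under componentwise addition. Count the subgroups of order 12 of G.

4

|G| = 36 and 12 | 36, so subgroups of order 12 are possible by Lagrange.
The subgroups of order 12 are: {(0,0), (0,1), (0,2), (3,0), (3,1), (3,2), (6,0), (6,1), (6,2), (9,0), (9,1), (9,2)}; {(0,0), (1,0), (2,0), (3,0), (4,0), (5,0), (6,0), (7,0), (8,0), (9,0), (10,0), (11,0)}; {(0,0), (1,1), (2,2), (3,0), (4,1), (5,2), (6,0), (7,1), (8,2), (9,0), (10,1), (11,2)}; {(0,0), (1,2), (2,1), (3,0), (4,2), (5,1), (6,0), (7,2), (8,1), (9,0), (10,2), (11,1)}.
So G has 4 subgroups of order 12.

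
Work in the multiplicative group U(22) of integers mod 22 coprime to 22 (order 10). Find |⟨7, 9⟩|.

10

|⟨7⟩| = 10 and |⟨9⟩| = 5, so |H| is a multiple of lcm(10, 5) = 10 and divides |G| = 10.
Closing {7, 9} under the group operation gives all of G, so |H| = 10.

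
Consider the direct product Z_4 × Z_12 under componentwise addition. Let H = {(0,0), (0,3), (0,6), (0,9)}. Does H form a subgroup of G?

Yes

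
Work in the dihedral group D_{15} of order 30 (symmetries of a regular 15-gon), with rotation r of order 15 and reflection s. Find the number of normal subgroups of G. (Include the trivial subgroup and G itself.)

5

G has 28 subgroups. Checking conjugation-invariance by order — order 1: 1/1 normal; order 2: 0/15 normal; order 3: 1/1 normal; order 5: 1/1 normal; order 6: 0/5 normal; order 10: 0/3 normal; order 15: 1/1 normal; order 30: 1/1 normal.
Total normal subgroups: 5.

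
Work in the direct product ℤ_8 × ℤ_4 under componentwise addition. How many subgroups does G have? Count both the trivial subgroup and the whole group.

22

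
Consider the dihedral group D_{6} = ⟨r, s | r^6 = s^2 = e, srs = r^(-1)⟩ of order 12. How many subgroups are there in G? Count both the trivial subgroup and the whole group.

16

|G| = 12, so by Lagrange every subgroup order divides 12. Divisors: 1, 2, 3, 4, 6, 12.
Subgroups by order — order 1: 1; order 2: 7; order 3: 1; order 4: 3; order 6: 3; order 12: 1.
Total: 1 + 7 + 1 + 3 + 3 + 1 = 16.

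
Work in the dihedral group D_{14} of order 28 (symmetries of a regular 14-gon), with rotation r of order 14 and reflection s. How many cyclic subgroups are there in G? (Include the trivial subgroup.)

18

A cyclic subgroup of order d is generated by each of its φ(d) elements of order d, so the cyclic subgroups of order d number (#elements of order d)/φ(d).
Cyclic subgroups by order — order 1: 1; order 2: 15; order 7: 1; order 14: 1.
Total: 18.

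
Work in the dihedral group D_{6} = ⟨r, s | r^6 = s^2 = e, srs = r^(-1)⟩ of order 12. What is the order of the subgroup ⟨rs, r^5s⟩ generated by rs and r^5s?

6

|⟨rs⟩| = 2 and |⟨r^5s⟩| = 2, so |H| is a multiple of lcm(2, 2) = 2 and divides |G| = 12.
Closing under the operation: H = {e, r^2, r^4, rs, r^3s, r^5s}, so |H| = 6.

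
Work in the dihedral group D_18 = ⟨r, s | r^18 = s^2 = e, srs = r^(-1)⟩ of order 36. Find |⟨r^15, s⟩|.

12

|⟨r^15⟩| = 6 and |⟨s⟩| = 2, so |H| is a multiple of lcm(6, 2) = 6 and divides |G| = 36.
Closing under the operation: H = {e, r^3, r^6, r^9, r^12, r^15, s, r^3s, r^6s, r^9s, r^12s, r^15s}, so |H| = 12.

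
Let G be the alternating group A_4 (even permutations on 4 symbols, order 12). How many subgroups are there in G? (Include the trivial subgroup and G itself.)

10

|G| = 12, so by Lagrange every subgroup order divides 12. Divisors: 1, 2, 3, 4, 6, 12.
Subgroups by order — order 1: 1; order 2: 3; order 3: 4; order 4: 1; order 6: 0; order 12: 1.
Total: 1 + 3 + 4 + 1 + 0 + 1 = 10.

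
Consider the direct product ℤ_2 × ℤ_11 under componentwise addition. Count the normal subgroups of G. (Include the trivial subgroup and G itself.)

G is abelian, so every subgroup is normal.
G has 4 subgroups in total, hence 4 normal subgroups.

4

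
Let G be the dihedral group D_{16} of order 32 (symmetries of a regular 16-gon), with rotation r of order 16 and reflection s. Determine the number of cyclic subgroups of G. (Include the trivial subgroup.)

21

Each element a generates a cyclic subgroup ⟨a⟩; distinct elements may generate the same one (a cyclic group of order d has φ(d) generators).
Cyclic subgroups by order — order 1: 1; order 2: 17; order 4: 1; order 8: 1; order 16: 1.
Total: 21.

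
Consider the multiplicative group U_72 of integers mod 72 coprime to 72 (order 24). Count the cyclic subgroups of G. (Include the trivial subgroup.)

A cyclic subgroup of order d is generated by each of its φ(d) elements of order d, so the cyclic subgroups of order d number (#elements of order d)/φ(d).
Cyclic subgroups by order — order 1: 1; order 2: 7; order 3: 1; order 6: 7.
Total: 16.

16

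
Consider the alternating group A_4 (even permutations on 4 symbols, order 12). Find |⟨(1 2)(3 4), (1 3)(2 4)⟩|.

4

|⟨(1 2)(3 4)⟩| = 2 and |⟨(1 3)(2 4)⟩| = 2, so |H| is a multiple of lcm(2, 2) = 2 and divides |G| = 12.
Closing under the operation: H = {e, (1 2)(3 4), (1 3)(2 4), (1 4)(2 3)}, so |H| = 4.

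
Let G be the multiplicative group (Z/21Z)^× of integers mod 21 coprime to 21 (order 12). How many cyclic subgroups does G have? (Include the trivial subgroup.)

Each element a generates a cyclic subgroup ⟨a⟩; distinct elements may generate the same one (a cyclic group of order d has φ(d) generators).
Cyclic subgroups by order — order 1: 1; order 2: 3; order 3: 1; order 6: 3.
Total: 8.

8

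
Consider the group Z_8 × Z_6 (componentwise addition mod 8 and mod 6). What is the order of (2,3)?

4

The order of (2,3) in Z_8 × Z_6 is lcm(ord(2) in Z_8, ord(3) in Z_6).
ord(2) = 4 and ord(3) = 2, so |⟨(2,3)⟩| = lcm(4, 2) = 4.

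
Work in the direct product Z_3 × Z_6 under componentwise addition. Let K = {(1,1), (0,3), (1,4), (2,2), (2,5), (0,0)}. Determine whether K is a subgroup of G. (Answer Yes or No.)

|K| = 6 divides |G| = 18, consistent with Lagrange.
K contains the identity, every element's inverse is in K, and K is closed under +: it is a subgroup.
In fact K = ⟨(2,5)⟩.

Yes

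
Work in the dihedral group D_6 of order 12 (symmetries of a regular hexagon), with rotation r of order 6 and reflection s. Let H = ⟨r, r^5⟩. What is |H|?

6

|⟨r⟩| = 6 and |⟨r^5⟩| = 6, so |H| is a multiple of lcm(6, 6) = 6 and divides |G| = 12.
Closing under the operation: H = {e, r, r^2, r^3, r^4, r^5}, so |H| = 6.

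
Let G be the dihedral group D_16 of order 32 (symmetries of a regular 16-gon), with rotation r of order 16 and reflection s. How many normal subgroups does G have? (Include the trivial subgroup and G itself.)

G has 36 subgroups. Checking conjugation-invariance by order — order 1: 1/1 normal; order 2: 1/17 normal; order 4: 1/9 normal; order 8: 1/5 normal; order 16: 3/3 normal; order 32: 1/1 normal.
Total normal subgroups: 8.

8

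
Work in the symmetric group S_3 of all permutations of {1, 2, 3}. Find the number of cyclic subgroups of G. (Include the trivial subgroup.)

Group the elements of G by the cyclic subgroup they generate; each cyclic subgroup of order d accounts for φ(d) elements.
Cyclic subgroups by order — order 1: 1; order 2: 3; order 3: 1.
Total: 5.

5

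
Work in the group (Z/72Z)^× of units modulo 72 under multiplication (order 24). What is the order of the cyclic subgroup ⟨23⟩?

6

Compute successive powers of 23 mod 72: 23, 25, 71, 49, 47, 1; 23^6 ≡ 1 (mod 72).
So |⟨23⟩| = 6.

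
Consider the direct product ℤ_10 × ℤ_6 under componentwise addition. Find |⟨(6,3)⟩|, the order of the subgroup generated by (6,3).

10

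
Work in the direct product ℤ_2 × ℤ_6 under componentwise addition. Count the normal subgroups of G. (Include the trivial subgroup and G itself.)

10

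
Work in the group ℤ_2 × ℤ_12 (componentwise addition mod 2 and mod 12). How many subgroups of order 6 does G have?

3

|G| = 24 and 6 | 24, so subgroups of order 6 are possible by Lagrange.
The subgroups of order 6 are: {(0,0), (0,2), (0,4), (0,6), (0,8), (0,10)}; {(0,0), (0,4), (0,8), (1,0), (1,4), (1,8)}; {(0,0), (0,4), (0,8), (1,2), (1,6), (1,10)}.
So G has 3 subgroups of order 6.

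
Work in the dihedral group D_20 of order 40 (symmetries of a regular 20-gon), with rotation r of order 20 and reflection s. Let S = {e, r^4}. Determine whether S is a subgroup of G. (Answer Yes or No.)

No

r^4 ∈ S but its inverse r^16 ∉ S, so S is not a subgroup.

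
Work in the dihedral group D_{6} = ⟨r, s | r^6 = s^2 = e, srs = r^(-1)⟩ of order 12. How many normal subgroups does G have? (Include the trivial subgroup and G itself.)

G has 16 subgroups. Checking conjugation-invariance by order — order 1: 1/1 normal; order 2: 1/7 normal; order 3: 1/1 normal; order 4: 0/3 normal; order 6: 3/3 normal; order 12: 1/1 normal.
Total normal subgroups: 7.

7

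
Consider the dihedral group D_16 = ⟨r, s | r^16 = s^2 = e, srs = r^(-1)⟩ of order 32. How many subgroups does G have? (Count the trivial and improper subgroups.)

|G| = 32, so by Lagrange every subgroup order divides 32. Divisors: 1, 2, 4, 8, 16, 32.
Subgroups by order — order 1: 1; order 2: 17; order 4: 9; order 8: 5; order 16: 3; order 32: 1.
Total: 1 + 17 + 9 + 5 + 3 + 1 = 36.

36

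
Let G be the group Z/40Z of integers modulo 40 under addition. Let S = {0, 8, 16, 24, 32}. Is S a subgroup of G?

Yes

|S| = 5 divides |G| = 40, consistent with Lagrange.
S contains the identity, every element's inverse is in S, and S is closed under +: it is a subgroup.
In fact S = ⟨16⟩.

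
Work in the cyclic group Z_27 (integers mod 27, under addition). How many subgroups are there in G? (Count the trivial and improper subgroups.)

Subgroups of the cyclic group Z_27 correspond bijectively to divisors of 27.
Divisors of 27: 1, 3, 9, 27.
So Z_27 has 4 subgroups.

4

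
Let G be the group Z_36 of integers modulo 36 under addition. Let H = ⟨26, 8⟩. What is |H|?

18

|⟨26⟩| = 18 and |⟨8⟩| = 9, so |H| is a multiple of lcm(18, 9) = 18 and divides |G| = 36.
Closing under the operation: H = {0, 2, 4, 6, 8, 10, 12, 14, 16, 18, 20, 22, 24, 26, 28, 30, 32, 34}, so |H| = 18.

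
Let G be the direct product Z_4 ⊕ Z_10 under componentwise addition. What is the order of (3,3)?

20

The order of (3,3) in Z_4 × Z_10 is lcm(ord(3) in Z_4, ord(3) in Z_10).
ord(3) = 4 and ord(3) = 10, so |⟨(3,3)⟩| = lcm(4, 10) = 20.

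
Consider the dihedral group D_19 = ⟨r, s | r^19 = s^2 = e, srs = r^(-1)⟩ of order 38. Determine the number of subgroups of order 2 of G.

19

|G| = 38 and 2 | 38, so subgroups of order 2 are possible by Lagrange.
The subgroups of order 2 are: {e, r^10s}; {e, r^11s}; {e, r^12s}; {e, r^13s}; … (19 in all).
So G has 19 subgroups of order 2.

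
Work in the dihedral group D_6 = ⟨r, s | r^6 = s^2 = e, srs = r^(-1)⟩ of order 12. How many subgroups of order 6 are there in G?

3

|G| = 12 and 6 | 12, so subgroups of order 6 are possible by Lagrange.
The subgroups of order 6 are: {e, r, r^2, r^3, r^4, r^5}; {e, r^2, r^4, s, r^2s, r^4s}; {e, r^2, r^4, rs, r^3s, r^5s}.
So G has 3 subgroups of order 6.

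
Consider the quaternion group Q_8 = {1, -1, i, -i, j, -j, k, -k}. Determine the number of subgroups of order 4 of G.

|G| = 8 and 4 | 8, so subgroups of order 4 are possible by Lagrange.
The subgroups of order 4 are: {1, -1, i, -i}; {1, -1, j, -j}; {1, -1, k, -k}.
So G has 3 subgroups of order 4.

3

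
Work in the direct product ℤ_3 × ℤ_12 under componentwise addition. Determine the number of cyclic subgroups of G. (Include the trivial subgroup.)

15

Each element a generates a cyclic subgroup ⟨a⟩; distinct elements may generate the same one (a cyclic group of order d has φ(d) generators).
Cyclic subgroups by order — order 1: 1; order 2: 1; order 3: 4; order 4: 1; order 6: 4; order 12: 4.
Total: 15.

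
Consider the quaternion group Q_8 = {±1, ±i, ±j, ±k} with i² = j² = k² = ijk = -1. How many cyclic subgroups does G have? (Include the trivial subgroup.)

Each element a generates a cyclic subgroup ⟨a⟩; distinct elements may generate the same one (a cyclic group of order d has φ(d) generators).
Cyclic subgroups by order — order 1: 1; order 2: 1; order 4: 3.
Total: 5.

5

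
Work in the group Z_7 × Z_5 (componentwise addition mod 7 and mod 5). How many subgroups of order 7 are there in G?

1

|G| = 35 and 7 | 35, so subgroups of order 7 are possible by Lagrange.
The subgroups of order 7 are: {(0,0), (1,0), (2,0), (3,0), (4,0), (5,0), (6,0)}.
So G has 1 subgroup of order 7.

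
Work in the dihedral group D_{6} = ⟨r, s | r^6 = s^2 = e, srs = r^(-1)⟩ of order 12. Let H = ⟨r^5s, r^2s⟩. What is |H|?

4

|⟨r^5s⟩| = 2 and |⟨r^2s⟩| = 2, so |H| is a multiple of lcm(2, 2) = 2 and divides |G| = 12.
Closing under the operation: H = {e, r^3, r^2s, r^5s}, so |H| = 4.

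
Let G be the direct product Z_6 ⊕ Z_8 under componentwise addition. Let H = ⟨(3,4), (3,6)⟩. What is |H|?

8

|⟨(3,4)⟩| = 2 and |⟨(3,6)⟩| = 4, so |H| is a multiple of lcm(2, 4) = 4 and divides |G| = 48.
Closing under the operation: H = {(0,0), (0,2), (0,4), (0,6), (3,0), (3,2), (3,4), (3,6)}, so |H| = 8.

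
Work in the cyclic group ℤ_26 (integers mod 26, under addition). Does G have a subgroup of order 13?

13 | 26. A subgroup of order 13 is {0, 2, 4, 6, 8, 10, 12, 14, 16, 18, 20, 22, 24}.

Yes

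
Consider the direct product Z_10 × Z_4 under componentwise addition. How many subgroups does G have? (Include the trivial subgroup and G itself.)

|G| = 40, so by Lagrange every subgroup order divides 40. Divisors: 1, 2, 4, 5, 8, 10, 20, 40.
Subgroups by order — order 1: 1; order 2: 3; order 4: 3; order 5: 1; order 8: 1; order 10: 3; order 20: 3; order 40: 1.
Total: 1 + 3 + 3 + 1 + 1 + 3 + 3 + 1 = 16.

16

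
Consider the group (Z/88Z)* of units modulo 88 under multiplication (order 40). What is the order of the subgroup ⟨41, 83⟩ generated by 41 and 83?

20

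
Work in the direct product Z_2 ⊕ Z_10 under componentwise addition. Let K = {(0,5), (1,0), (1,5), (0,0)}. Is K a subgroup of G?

Yes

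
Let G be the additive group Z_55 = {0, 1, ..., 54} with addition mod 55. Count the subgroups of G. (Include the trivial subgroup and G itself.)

4

A cyclic group of order 55 has exactly one subgroup for each divisor of 55.
Divisors of 55: 1, 5, 11, 55.
So Z_55 has 4 subgroups.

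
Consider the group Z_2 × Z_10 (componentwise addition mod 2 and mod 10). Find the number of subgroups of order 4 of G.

|G| = 20 and 4 | 20, so subgroups of order 4 are possible by Lagrange.
The subgroups of order 4 are: {(0,0), (0,5), (1,0), (1,5)}.
So G has 1 subgroup of order 4.

1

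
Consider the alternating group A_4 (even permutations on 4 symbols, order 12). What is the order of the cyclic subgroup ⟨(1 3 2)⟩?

Computing powers of (1 3 2): the smallest k with ((1 3 2))^k = e is k = 3.

3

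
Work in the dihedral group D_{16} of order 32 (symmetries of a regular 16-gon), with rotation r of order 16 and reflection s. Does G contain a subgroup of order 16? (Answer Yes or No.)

16 | 32. A subgroup of order 16 is {e, r, r^2, r^3, r^4, r^5, r^6, r^7, r^8, r^9, r^10, r^11, r^12, r^13, r^14, r^15}.

Yes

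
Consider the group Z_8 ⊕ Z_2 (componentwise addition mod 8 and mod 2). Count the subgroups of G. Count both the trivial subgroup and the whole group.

11

|G| = 16, so by Lagrange every subgroup order divides 16. Divisors: 1, 2, 4, 8, 16.
Subgroups by order — order 1: 1; order 2: 3; order 4: 3; order 8: 3; order 16: 1.
Total: 1 + 3 + 3 + 3 + 1 = 11.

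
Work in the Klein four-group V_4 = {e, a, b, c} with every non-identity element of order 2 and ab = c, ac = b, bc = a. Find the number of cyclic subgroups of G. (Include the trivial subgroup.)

4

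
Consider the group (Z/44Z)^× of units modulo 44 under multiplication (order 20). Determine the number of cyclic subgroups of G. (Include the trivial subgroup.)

Group the elements of G by the cyclic subgroup they generate; each cyclic subgroup of order d accounts for φ(d) elements.
Cyclic subgroups by order — order 1: 1; order 2: 3; order 5: 1; order 10: 3.
Total: 8.

8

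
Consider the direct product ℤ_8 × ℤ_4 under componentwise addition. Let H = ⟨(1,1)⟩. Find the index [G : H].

|⟨(1,1)⟩| = 8 and |G| = 32.
By Lagrange, [G : H] = |G|/|H| = 32/8 = 4.

4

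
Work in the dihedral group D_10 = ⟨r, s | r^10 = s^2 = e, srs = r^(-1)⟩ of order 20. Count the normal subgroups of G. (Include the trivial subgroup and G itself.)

7

G has 22 subgroups. Checking conjugation-invariance by order — order 1: 1/1 normal; order 2: 1/11 normal; order 4: 0/5 normal; order 5: 1/1 normal; order 10: 3/3 normal; order 20: 1/1 normal.
Total normal subgroups: 7.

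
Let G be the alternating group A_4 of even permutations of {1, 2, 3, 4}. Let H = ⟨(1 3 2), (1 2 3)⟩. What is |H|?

3

|⟨(1 3 2)⟩| = 3 and |⟨(1 2 3)⟩| = 3, so |H| is a multiple of lcm(3, 3) = 3 and divides |G| = 12.
Closing under the operation: H = {e, (1 2 3), (1 3 2)}, so |H| = 3.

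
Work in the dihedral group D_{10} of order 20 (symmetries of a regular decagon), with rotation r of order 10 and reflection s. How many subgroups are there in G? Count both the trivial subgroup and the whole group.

|G| = 20, so by Lagrange every subgroup order divides 20. Divisors: 1, 2, 4, 5, 10, 20.
Subgroups by order — order 1: 1; order 2: 11; order 4: 5; order 5: 1; order 10: 3; order 20: 1.
Total: 1 + 11 + 5 + 1 + 3 + 1 = 22.

22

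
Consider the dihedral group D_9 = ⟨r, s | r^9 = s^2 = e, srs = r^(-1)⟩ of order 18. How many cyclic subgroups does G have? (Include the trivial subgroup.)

Group the elements of G by the cyclic subgroup they generate; each cyclic subgroup of order d accounts for φ(d) elements.
Cyclic subgroups by order — order 1: 1; order 2: 9; order 3: 1; order 9: 1.
Total: 12.

12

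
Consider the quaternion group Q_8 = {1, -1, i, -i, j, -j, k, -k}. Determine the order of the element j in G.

4

Computing powers of j: the smallest k with (j)^k = e is k = 4.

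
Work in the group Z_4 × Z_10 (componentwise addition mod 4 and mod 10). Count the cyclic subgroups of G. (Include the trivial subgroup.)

Each element a generates a cyclic subgroup ⟨a⟩; distinct elements may generate the same one (a cyclic group of order d has φ(d) generators).
Cyclic subgroups by order — order 1: 1; order 2: 3; order 4: 2; order 5: 1; order 10: 3; order 20: 2.
Total: 12.

12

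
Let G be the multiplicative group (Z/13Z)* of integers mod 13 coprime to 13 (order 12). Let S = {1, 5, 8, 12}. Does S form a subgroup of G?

Yes

|S| = 4 divides |G| = 12, consistent with Lagrange.
S contains the identity, every element's inverse is in S, and S is closed under ·: it is a subgroup.
In fact S = ⟨8⟩.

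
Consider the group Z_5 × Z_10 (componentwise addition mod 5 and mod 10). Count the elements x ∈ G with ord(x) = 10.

24

An element (a,b) has order lcm(ord(a), ord(b)); count pairs with lcm equal to 10.
Enumerating gives 24 such elements.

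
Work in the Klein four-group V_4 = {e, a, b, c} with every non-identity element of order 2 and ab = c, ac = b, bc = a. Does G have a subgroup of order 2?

2 | 4. A subgroup of order 2 is {e, a}.

Yes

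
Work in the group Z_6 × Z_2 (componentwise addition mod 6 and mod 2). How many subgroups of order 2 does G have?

3

|G| = 12 and 2 | 12, so subgroups of order 2 are possible by Lagrange.
The subgroups of order 2 are: {(0,0), (0,1)}; {(0,0), (3,0)}; {(0,0), (3,1)}.
So G has 3 subgroups of order 2.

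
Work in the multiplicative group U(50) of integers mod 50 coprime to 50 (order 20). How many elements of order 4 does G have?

2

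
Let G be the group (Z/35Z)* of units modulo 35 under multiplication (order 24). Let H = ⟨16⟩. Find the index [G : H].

|⟨16⟩| = 3 and |G| = 24.
By Lagrange, [G : H] = |G|/|H| = 24/3 = 8.

8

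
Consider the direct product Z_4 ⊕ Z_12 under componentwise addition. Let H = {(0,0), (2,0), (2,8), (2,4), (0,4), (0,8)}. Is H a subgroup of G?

Yes

|H| = 6 divides |G| = 48, consistent with Lagrange.
H contains the identity, every element's inverse is in H, and H is closed under +: it is a subgroup.
In fact H = ⟨(2,4)⟩.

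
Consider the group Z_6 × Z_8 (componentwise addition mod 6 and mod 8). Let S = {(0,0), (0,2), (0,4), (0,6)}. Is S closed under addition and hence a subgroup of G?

Yes

|S| = 4 divides |G| = 48, consistent with Lagrange.
S contains the identity, every element's inverse is in S, and S is closed under +: it is a subgroup.
In fact S = ⟨(0,2)⟩.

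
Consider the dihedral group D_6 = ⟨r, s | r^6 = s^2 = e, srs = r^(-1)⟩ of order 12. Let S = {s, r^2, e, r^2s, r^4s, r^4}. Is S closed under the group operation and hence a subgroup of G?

Yes

|S| = 6 divides |G| = 12, consistent with Lagrange.
S contains the identity, every element's inverse is in S, and S is closed under ·: it is a subgroup.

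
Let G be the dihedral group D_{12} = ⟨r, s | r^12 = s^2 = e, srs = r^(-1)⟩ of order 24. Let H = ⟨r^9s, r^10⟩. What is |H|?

12

|⟨r^9s⟩| = 2 and |⟨r^10⟩| = 6, so |H| is a multiple of lcm(2, 6) = 6 and divides |G| = 24.
Closing under the operation: H = {e, r^2, r^4, r^6, r^8, r^10, rs, r^3s, r^5s, r^7s, r^9s, r^11s}, so |H| = 12.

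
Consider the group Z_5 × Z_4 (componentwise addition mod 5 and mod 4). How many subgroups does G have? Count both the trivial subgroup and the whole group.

6

|G| = 20, so by Lagrange every subgroup order divides 20. Divisors: 1, 2, 4, 5, 10, 20.
Subgroups by order — order 1: 1; order 2: 1; order 4: 1; order 5: 1; order 10: 1; order 20: 1.
Total: 1 + 1 + 1 + 1 + 1 + 1 = 6.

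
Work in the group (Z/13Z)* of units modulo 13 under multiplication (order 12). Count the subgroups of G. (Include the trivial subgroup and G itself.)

6

|G| = 12, so by Lagrange every subgroup order divides 12. Divisors: 1, 2, 3, 4, 6, 12.
Subgroups by order — order 1: 1; order 2: 1; order 3: 1; order 4: 1; order 6: 1; order 12: 1.
Total: 1 + 1 + 1 + 1 + 1 + 1 = 6.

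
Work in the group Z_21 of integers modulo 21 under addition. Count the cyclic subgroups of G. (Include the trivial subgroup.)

A cyclic subgroup of order d is generated by each of its φ(d) elements of order d, so the cyclic subgroups of order d number (#elements of order d)/φ(d).
Cyclic subgroups by order — order 1: 1; order 3: 1; order 7: 1; order 21: 1.
Total: 4.

4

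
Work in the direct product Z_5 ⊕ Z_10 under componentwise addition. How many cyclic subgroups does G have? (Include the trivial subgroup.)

14

Group the elements of G by the cyclic subgroup they generate; each cyclic subgroup of order d accounts for φ(d) elements.
Cyclic subgroups by order — order 1: 1; order 2: 1; order 5: 6; order 10: 6.
Total: 14.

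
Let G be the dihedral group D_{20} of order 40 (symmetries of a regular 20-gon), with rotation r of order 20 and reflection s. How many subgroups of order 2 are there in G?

21

|G| = 40 and 2 | 40, so subgroups of order 2 are possible by Lagrange.
The subgroups of order 2 are: {e, r^10}; {e, r^10s}; {e, r^11s}; {e, r^12s}; … (21 in all).
So G has 21 subgroups of order 2.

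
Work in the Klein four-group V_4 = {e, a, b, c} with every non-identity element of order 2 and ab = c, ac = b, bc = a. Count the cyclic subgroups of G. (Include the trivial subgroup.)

4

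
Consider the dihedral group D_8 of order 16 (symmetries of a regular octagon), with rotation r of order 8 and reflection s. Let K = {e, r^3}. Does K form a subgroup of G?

No

r^3 ∈ K but its inverse r^5 ∉ K, so K is not a subgroup.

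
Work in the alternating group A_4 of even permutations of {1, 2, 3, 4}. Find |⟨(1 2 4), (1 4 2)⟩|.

|⟨(1 2 4)⟩| = 3 and |⟨(1 4 2)⟩| = 3, so |H| is a multiple of lcm(3, 3) = 3 and divides |G| = 12.
Closing under the operation: H = {e, (1 2 4), (1 4 2)}, so |H| = 3.

3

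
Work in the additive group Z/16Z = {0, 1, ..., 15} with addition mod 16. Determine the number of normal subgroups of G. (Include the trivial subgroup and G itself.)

G is abelian, so every subgroup is normal.
G has 5 subgroups in total, hence 5 normal subgroups.

5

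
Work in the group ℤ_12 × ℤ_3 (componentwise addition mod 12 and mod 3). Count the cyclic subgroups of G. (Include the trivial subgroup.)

15

Each element a generates a cyclic subgroup ⟨a⟩; distinct elements may generate the same one (a cyclic group of order d has φ(d) generators).
Cyclic subgroups by order — order 1: 1; order 2: 1; order 3: 4; order 4: 1; order 6: 4; order 12: 4.
Total: 15.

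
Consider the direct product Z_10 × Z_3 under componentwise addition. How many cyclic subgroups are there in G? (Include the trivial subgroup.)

8

Group the elements of G by the cyclic subgroup they generate; each cyclic subgroup of order d accounts for φ(d) elements.
Cyclic subgroups by order — order 1: 1; order 2: 1; order 3: 1; order 5: 1; order 6: 1; order 10: 1; order 15: 1; order 30: 1.
Total: 8.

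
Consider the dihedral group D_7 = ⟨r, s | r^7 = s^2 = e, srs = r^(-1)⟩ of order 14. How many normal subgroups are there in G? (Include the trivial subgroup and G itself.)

3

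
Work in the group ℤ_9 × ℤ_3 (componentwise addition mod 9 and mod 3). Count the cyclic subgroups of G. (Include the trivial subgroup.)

Each element a generates a cyclic subgroup ⟨a⟩; distinct elements may generate the same one (a cyclic group of order d has φ(d) generators).
Cyclic subgroups by order — order 1: 1; order 3: 4; order 9: 3.
Total: 8.

8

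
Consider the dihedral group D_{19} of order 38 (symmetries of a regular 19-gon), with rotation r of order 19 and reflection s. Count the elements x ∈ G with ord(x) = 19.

18

Enumerating element orders in G gives 18 elements of order 19.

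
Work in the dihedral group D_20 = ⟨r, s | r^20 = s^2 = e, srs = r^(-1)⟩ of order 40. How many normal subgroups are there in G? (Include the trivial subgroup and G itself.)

G has 48 subgroups. Checking conjugation-invariance by order — order 1: 1/1 normal; order 2: 1/21 normal; order 4: 1/11 normal; order 5: 1/1 normal; order 8: 0/5 normal; order 10: 1/5 normal; order 20: 3/3 normal; order 40: 1/1 normal.
Total normal subgroups: 9.

9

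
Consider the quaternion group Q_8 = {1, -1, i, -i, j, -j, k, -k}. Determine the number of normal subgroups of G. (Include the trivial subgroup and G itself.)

6

G has 6 subgroups. Checking conjugation-invariance by order — order 1: 1/1 normal; order 2: 1/1 normal; order 4: 3/3 normal; order 8: 1/1 normal.
Total normal subgroups: 6.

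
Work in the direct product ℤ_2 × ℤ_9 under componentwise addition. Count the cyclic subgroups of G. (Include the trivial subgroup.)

Each element a generates a cyclic subgroup ⟨a⟩; distinct elements may generate the same one (a cyclic group of order d has φ(d) generators).
Cyclic subgroups by order — order 1: 1; order 2: 1; order 3: 1; order 6: 1; order 9: 1; order 18: 1.
Total: 6.

6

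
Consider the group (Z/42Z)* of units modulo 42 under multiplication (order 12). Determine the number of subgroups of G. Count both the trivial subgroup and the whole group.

10

|G| = 12, so by Lagrange every subgroup order divides 12. Divisors: 1, 2, 3, 4, 6, 12.
Subgroups by order — order 1: 1; order 2: 3; order 3: 1; order 4: 1; order 6: 3; order 12: 1.
Total: 1 + 3 + 1 + 1 + 3 + 1 = 10.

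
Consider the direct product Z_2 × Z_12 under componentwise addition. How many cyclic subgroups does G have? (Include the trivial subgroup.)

12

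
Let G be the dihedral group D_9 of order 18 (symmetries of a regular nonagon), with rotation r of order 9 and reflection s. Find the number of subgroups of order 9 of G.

|G| = 18 and 9 | 18, so subgroups of order 9 are possible by Lagrange.
The subgroups of order 9 are: {e, r, r^2, r^3, r^4, r^5, r^6, r^7, r^8}.
So G has 1 subgroup of order 9.

1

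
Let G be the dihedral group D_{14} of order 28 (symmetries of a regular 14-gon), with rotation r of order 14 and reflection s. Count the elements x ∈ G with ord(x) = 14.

6

The elements of order 14 are: r, r^3, r^5, r^9, r^11, r^13.
That's 6.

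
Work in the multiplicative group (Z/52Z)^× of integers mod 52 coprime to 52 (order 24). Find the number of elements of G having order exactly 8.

0

No element of G has order 8 (even though 8 | 24).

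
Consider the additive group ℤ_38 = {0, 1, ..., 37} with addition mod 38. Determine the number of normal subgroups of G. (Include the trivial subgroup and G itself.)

4

G is abelian, so every subgroup is normal.
G has 4 subgroups in total, hence 4 normal subgroups.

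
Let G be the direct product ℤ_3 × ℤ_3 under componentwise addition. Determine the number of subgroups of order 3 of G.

|G| = 9 and 3 | 9, so subgroups of order 3 are possible by Lagrange.
The subgroups of order 3 are: {(0,0), (0,1), (0,2)}; {(0,0), (1,0), (2,0)}; {(0,0), (1,1), (2,2)}; {(0,0), (1,2), (2,1)}.
So G has 4 subgroups of order 3.

4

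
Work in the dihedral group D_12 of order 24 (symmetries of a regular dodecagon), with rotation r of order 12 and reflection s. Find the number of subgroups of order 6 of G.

5

|G| = 24 and 6 | 24, so subgroups of order 6 are possible by Lagrange.
The subgroups of order 6 are: {e, r^2, r^4, r^6, r^8, r^10}; {e, r^4, r^8, r^2s, r^6s, r^10s}; {e, r^4, r^8, r^3s, r^7s, r^11s}; {e, r^4, r^8, s, r^4s, r^8s}; … (5 in all).
So G has 5 subgroups of order 6.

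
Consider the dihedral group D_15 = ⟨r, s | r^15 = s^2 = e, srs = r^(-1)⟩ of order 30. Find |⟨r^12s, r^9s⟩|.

10

|⟨r^12s⟩| = 2 and |⟨r^9s⟩| = 2, so |H| is a multiple of lcm(2, 2) = 2 and divides |G| = 30.
Closing under the operation: H = {e, r^3, r^6, r^9, r^12, s, r^3s, r^6s, r^9s, r^12s}, so |H| = 10.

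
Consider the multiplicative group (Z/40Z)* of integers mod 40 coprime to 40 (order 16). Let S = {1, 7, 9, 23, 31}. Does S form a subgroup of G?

No

|S| = 5 does not divide |G| = 16, so by Lagrange S is not a subgroup.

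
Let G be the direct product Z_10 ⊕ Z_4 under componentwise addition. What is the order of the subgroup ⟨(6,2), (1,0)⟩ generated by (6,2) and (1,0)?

20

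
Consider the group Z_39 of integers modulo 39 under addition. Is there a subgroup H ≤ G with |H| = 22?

No

22 does not divide |G| = 39, so by Lagrange no subgroup of order 22 exists.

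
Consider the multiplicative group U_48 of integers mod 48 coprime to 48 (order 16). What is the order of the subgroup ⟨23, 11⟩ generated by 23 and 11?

|⟨23⟩| = 2 and |⟨11⟩| = 4, so |H| is a multiple of lcm(2, 4) = 4 and divides |G| = 16.
Closing under the operation: H = {1, 11, 13, 23, 25, 35, 37, 47}, so |H| = 8.

8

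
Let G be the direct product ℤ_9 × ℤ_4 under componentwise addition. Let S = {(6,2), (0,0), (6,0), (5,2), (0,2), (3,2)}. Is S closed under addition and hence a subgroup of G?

(6,0) ∈ S but its inverse (3,0) ∉ S, so S is not a subgroup.

No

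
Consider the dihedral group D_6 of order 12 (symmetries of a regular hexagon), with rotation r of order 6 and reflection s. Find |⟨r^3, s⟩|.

|⟨r^3⟩| = 2 and |⟨s⟩| = 2, so |H| is a multiple of lcm(2, 2) = 2 and divides |G| = 12.
Closing under the operation: H = {e, r^3, s, r^3s}, so |H| = 4.

4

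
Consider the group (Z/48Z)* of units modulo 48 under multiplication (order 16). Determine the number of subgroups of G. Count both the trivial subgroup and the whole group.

|G| = 16, so by Lagrange every subgroup order divides 16. Divisors: 1, 2, 4, 8, 16.
Subgroups by order — order 1: 1; order 2: 7; order 4: 11; order 8: 7; order 16: 1.
Total: 1 + 7 + 11 + 7 + 1 = 27.

27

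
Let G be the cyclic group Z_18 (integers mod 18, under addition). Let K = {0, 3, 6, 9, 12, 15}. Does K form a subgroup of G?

|K| = 6 divides |G| = 18, consistent with Lagrange.
K contains the identity, every element's inverse is in K, and K is closed under +: it is a subgroup.
In fact K = ⟨3⟩.

Yes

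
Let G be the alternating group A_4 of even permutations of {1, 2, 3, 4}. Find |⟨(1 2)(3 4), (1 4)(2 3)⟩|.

|⟨(1 2)(3 4)⟩| = 2 and |⟨(1 4)(2 3)⟩| = 2, so |H| is a multiple of lcm(2, 2) = 2 and divides |G| = 12.
Closing under the operation: H = {e, (1 2)(3 4), (1 3)(2 4), (1 4)(2 3)}, so |H| = 4.

4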